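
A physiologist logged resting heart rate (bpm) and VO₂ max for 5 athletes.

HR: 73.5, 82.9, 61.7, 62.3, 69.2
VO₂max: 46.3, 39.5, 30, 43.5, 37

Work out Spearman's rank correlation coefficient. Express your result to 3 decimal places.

0.500

Rank HR: 4, 5, 1, 2, 3
Rank VO₂max: 5, 3, 1, 4, 2
d = rank(HR) − rank(VO₂max): -1, 2, 0, -2, 1; Σd² = 10
ρ = 1 − 6Σd² / [n(n²−1)] = 1 − 6×10 / (5×24) = 1 − 60/120 ≈ 0.500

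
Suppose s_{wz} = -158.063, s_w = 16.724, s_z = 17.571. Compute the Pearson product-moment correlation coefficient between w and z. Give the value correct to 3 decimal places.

-0.538

r = Cov(w,z) / (s_w · s_z) = -158.063 / (16.724 × 17.571)
  = -158.063 / 293.8574 ≈ -0.538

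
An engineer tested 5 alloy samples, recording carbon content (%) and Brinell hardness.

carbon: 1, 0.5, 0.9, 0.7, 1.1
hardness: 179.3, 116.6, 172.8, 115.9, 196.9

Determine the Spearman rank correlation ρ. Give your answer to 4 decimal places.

Rank carbon: 4, 1, 3, 2, 5
Rank hardness: 4, 2, 3, 1, 5
d = rank(carbon) − rank(hardness): 0, -1, 0, 1, 0; Σd² = 2
ρ = 1 − 6Σd² / [n(n²−1)] = 1 − 6×2 / (5×24) = 1 − 12/120 ≈ 0.9000

0.9000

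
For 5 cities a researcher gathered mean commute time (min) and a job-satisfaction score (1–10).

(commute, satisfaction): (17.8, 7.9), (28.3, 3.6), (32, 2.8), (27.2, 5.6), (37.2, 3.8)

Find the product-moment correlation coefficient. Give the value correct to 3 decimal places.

-0.851

n = 5, Σx = 142.5, Σy = 23.7, Σx² = 4265.41, Σy² = 129.01, Σxy = 625.78
nΣxy − ΣxΣy = 3128.9 − 3377.25 = -248.35
nΣx² − (Σx)² = 21327.05 − 20306.25 = 1020.8; nΣy² − (Σy)² = 645.05 − 561.69 = 83.36
r = -248.35 / √(1020.8 × 83.36) = -248.35 / 291.7086 ≈ -0.851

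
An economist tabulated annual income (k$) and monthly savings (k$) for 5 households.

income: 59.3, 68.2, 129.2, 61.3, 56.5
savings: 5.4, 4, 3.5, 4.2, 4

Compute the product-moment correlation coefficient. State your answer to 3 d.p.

n = 5, Σx = 374.5, Σy = 21.1, Σx² = 31810.31, Σy² = 91.05, Σxy = 1528.68
nΣxy − ΣxΣy = 7643.4 − 7901.95 = -258.55
nΣx² − (Σx)² = 159051.55 − 140250.25 = 18801.3; nΣy² − (Σy)² = 455.25 − 445.21 = 10.04
r = -258.55 / √(18801.3 × 10.04) = -258.55 / 434.4710 ≈ -0.595

-0.595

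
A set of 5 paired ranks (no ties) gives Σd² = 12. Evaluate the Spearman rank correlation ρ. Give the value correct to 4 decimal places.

ρ = 1 − 6Σd² / [n(n²−1)] = 1 − 6×12 / (5×24)
  = 1 − 72/120 = 1 − 0.60000 ≈ 0.4000

0.4000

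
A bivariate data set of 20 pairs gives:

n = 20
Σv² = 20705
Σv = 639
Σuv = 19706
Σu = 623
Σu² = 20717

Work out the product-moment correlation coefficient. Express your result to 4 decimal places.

r = (nΣuv − ΣuΣv) / √[(nΣu² − (Σu)²)(nΣv² − (Σv)²)]
Numerator: 20×19706 − 623×639 = -3977
Denominator: √[(414340 − 388129)(414100 − 408321)] = √[26211 × 5779] = 12307.4518
r = -3977 / 12307.4518 ≈ -0.3231

-0.3231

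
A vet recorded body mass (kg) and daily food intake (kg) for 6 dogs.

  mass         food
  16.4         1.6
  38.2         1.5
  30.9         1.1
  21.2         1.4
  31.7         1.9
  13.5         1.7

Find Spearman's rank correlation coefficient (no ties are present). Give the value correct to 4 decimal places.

-0.1429

Rank mass: 2, 6, 4, 3, 5, 1
Rank food: 4, 3, 1, 2, 6, 5
d = rank(mass) − rank(food): -2, 3, 3, 1, -1, -4; Σd² = 40
ρ = 1 − 6Σd² / [n(n²−1)] = 1 − 6×40 / (6×35) = 1 − 240/210 ≈ -0.1429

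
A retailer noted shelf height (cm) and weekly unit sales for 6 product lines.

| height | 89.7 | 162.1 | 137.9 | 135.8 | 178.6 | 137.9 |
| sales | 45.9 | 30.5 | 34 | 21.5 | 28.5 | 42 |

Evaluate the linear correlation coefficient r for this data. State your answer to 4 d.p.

n = 6, Σx = 842, Σy = 202.4, Σx² = 122694.92, Σy² = 7231.56, Σxy = 27551.48
nΣxy − ΣxΣy = 165308.88 − 170420.8 = -5111.92
nΣx² − (Σx)² = 736169.52 − 708964 = 27205.52; nΣy² − (Σy)² = 43389.36 − 40965.76 = 2423.6
r = -5111.92 / √(27205.52 × 2423.6) = -5111.92 / 8120.0553 ≈ -0.6295

-0.6295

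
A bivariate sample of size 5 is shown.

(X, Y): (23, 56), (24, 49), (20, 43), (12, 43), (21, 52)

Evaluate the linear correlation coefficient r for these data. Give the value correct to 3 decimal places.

n = 5, ΣX = 100, ΣY = 243, ΣX² = 2090, ΣY² = 11939, ΣXY = 4932
nΣXY − ΣXΣY = 24660 − 24300 = 360
nΣX² − (ΣX)² = 10450 − 10000 = 450; nΣY² − (ΣY)² = 59695 − 59049 = 646
r = 360 / √(450 × 646) = 360 / 539.1660 ≈ 0.668

0.668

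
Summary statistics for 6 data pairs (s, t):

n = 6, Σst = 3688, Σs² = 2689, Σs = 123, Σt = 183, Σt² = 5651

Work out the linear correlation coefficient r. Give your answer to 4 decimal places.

r = (nΣst − ΣsΣt) / √[(nΣs² − (Σs)²)(nΣt² − (Σt)²)]
Numerator: 6×3688 − 123×183 = -381
Denominator: √[(16134 − 15129)(33906 − 33489)] = √[1005 × 417] = 647.3677
r = -381 / 647.3677 ≈ -0.5885

-0.5885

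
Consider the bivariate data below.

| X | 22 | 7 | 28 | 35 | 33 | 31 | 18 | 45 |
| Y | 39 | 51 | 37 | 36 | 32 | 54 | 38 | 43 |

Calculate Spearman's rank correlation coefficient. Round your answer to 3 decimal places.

Rank X: 3, 1, 4, 7, 6, 5, 2, 8
Rank Y: 5, 7, 3, 2, 1, 8, 4, 6
d = rank(X) − rank(Y): -2, -6, 1, 5, 5, -3, -2, 2; Σd² = 108
ρ = 1 − 6Σd² / [n(n²−1)] = 1 − 6×108 / (8×63) = 1 − 648/504 ≈ -0.286

-0.286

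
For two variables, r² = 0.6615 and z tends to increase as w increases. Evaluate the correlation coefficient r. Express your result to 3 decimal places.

0.813

|r| = √0.6615 = 0.813
The association is positive, so r = 0.813.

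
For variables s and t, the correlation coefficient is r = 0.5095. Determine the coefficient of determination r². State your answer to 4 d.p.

r² = (0.5095)² = 0.2596

0.2596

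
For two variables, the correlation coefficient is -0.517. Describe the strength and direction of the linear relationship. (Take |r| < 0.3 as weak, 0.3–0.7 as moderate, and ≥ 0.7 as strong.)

r = -0.517 < 0 so the relationship is negative.
|r| = 0.517, which falls in the moderate range.

moderate negative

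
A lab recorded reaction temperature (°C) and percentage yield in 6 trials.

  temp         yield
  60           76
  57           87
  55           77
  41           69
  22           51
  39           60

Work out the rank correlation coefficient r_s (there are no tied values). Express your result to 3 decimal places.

Rank temp: 6, 5, 4, 3, 1, 2
Rank yield: 4, 6, 5, 3, 1, 2
d = rank(temp) − rank(yield): 2, -1, -1, 0, 0, 0; Σd² = 6
ρ = 1 − 6Σd² / [n(n²−1)] = 1 − 6×6 / (6×35) = 1 − 36/210 ≈ 0.829

0.829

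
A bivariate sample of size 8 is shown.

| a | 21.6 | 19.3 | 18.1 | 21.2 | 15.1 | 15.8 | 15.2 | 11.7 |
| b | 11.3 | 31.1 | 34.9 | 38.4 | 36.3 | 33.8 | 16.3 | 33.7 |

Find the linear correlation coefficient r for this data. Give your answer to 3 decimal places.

n = 8, Σa = 138, Σb = 235.8, Σa² = 2461.68, Σb² = 7648.98, Σab = 4014.3
nΣab − ΣaΣb = 32114.4 − 32540.4 = -426
nΣa² − (Σa)² = 19693.44 − 19044 = 649.44; nΣb² − (Σb)² = 61191.84 − 55601.64 = 5590.2
r = -426 / √(649.44 × 5590.2) = -426 / 1905.3870 ≈ -0.224

-0.224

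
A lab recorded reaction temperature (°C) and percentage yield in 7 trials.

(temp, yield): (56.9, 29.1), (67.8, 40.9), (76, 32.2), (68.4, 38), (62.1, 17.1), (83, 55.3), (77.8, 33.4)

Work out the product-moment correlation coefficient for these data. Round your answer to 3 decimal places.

0.675

n = 7, Σx = 492, Σy = 246, Σx² = 35087.26, Σy² = 9466.52, Σxy = 17725.54
nΣxy − ΣxΣy = 124078.78 − 121032 = 3046.78
nΣx² − (Σx)² = 245610.82 − 242064 = 3546.82; nΣy² − (Σy)² = 66265.64 − 60516 = 5749.64
r = 3046.78 / √(3546.82 × 5749.64) = 3046.78 / 4515.8541 ≈ 0.675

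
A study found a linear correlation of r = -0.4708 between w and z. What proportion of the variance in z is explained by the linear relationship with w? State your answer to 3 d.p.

r² = (-0.4708)² = 0.222

0.222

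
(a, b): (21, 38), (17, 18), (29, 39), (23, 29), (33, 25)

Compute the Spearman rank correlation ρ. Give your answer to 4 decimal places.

Rank a: 2, 1, 4, 3, 5
Rank b: 4, 1, 5, 3, 2
d = rank(a) − rank(b): -2, 0, -1, 0, 3; Σd² = 14
ρ = 1 − 6Σd² / [n(n²−1)] = 1 − 6×14 / (5×24) = 1 − 84/120 ≈ 0.3000

0.3000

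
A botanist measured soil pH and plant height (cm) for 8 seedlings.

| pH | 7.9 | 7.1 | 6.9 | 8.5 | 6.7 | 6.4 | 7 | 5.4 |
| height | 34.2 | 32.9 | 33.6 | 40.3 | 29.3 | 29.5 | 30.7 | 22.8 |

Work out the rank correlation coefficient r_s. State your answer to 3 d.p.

0.905

Rank pH: 7, 6, 4, 8, 3, 2, 5, 1
Rank height: 7, 5, 6, 8, 2, 3, 4, 1
d = rank(pH) − rank(height): 0, 1, -2, 0, 1, -1, 1, 0; Σd² = 8
ρ = 1 − 6Σd² / [n(n²−1)] = 1 − 6×8 / (8×63) = 1 − 48/504 ≈ 0.905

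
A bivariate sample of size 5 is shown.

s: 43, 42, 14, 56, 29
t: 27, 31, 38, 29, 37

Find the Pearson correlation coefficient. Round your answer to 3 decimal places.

n = 5, Σs = 184, Σt = 162, Σs² = 7786, Σt² = 5344, Σst = 5692
nΣst − ΣsΣt = 28460 − 29808 = -1348
nΣs² − (Σs)² = 38930 − 33856 = 5074; nΣt² − (Σt)² = 26720 − 26244 = 476
r = -1348 / √(5074 × 476) = -1348 / 1554.0991 ≈ -0.867

-0.867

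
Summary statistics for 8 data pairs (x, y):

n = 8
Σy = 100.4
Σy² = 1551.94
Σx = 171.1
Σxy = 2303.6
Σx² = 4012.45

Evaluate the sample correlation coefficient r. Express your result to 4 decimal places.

0.4869

r = (nΣxy − ΣxΣy) / √[(nΣx² − (Σx)²)(nΣy² − (Σy)²)]
Numerator: 8×2303.6 − 171.1×100.4 = 1250.36
Denominator: √[(32099.6 − 29275.21)(12415.52 − 10080.16)] = √[2824.39 × 2335.36] = 2568.2616
r = 1250.36 / 2568.2616 ≈ 0.4869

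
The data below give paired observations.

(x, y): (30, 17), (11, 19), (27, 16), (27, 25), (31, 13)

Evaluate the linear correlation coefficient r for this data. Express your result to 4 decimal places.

-0.2680

n = 5, Σx = 126, Σy = 90, Σx² = 3440, Σy² = 1700, Σxy = 2229
nΣxy − ΣxΣy = 11145 − 11340 = -195
nΣx² − (Σx)² = 17200 − 15876 = 1324; nΣy² − (Σy)² = 8500 − 8100 = 400
r = -195 / √(1324 × 400) = -195 / 727.7362 ≈ -0.2680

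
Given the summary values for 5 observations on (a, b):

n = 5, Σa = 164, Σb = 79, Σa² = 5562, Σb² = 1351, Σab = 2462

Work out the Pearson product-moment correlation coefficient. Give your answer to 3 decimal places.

r = (nΣab − ΣaΣb) / √[(nΣa² − (Σa)²)(nΣb² − (Σb)²)]
Numerator: 5×2462 − 164×79 = -646
Denominator: √[(27810 − 26896)(6755 − 6241)] = √[914 × 514] = 685.4167
r = -646 / 685.4167 ≈ -0.942

-0.942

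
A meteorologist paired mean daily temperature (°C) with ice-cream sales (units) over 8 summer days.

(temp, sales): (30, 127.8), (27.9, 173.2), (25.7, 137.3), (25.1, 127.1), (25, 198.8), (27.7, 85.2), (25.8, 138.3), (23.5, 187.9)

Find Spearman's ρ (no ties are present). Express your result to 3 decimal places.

Rank temp: 8, 7, 4, 3, 2, 6, 5, 1
Rank sales: 3, 6, 4, 2, 8, 1, 5, 7
d = rank(temp) − rank(sales): 5, 1, 0, 1, -6, 5, 0, -6; Σd² = 124
ρ = 1 − 6Σd² / [n(n²−1)] = 1 − 6×124 / (8×63) = 1 − 744/504 ≈ -0.476

-0.476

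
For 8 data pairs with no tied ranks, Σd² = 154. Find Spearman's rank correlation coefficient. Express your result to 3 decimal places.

ρ = 1 − 6Σd² / [n(n²−1)] = 1 − 6×154 / (8×63)
  = 1 − 924/504 = 1 − 1.8333 ≈ -0.833

-0.833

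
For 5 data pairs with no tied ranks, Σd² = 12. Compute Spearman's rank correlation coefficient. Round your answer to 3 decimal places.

ρ = 1 − 6Σd² / [n(n²−1)] = 1 − 6×12 / (5×24)
  = 1 − 72/120 = 1 − 0.6000 ≈ 0.400

0.400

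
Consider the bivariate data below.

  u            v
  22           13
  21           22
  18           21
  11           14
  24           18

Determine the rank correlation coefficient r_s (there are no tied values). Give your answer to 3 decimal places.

Rank u: 4, 3, 2, 1, 5
Rank v: 1, 5, 4, 2, 3
d = rank(u) − rank(v): 3, -2, -2, -1, 2; Σd² = 22
ρ = 1 − 6Σd² / [n(n²−1)] = 1 − 6×22 / (5×24) = 1 − 132/120 ≈ -0.100

-0.100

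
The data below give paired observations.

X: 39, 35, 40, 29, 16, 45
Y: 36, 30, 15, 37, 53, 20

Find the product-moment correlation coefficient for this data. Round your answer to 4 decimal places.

n = 6, ΣX = 204, ΣY = 191, ΣX² = 7468, ΣY² = 6999, ΣXY = 5875
nΣXY − ΣXΣY = 35250 − 38964 = -3714
nΣX² − (ΣX)² = 44808 − 41616 = 3192; nΣY² − (ΣY)² = 41994 − 36481 = 5513
r = -3714 / √(3192 × 5513) = -3714 / 4194.9369 ≈ -0.8854

-0.8854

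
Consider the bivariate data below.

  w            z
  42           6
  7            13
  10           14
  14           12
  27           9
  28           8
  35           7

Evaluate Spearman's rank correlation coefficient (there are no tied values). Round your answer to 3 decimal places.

-0.964

Rank w: 7, 1, 2, 3, 4, 5, 6
Rank z: 1, 6, 7, 5, 4, 3, 2
d = rank(w) − rank(z): 6, -5, -5, -2, 0, 2, 4; Σd² = 110
ρ = 1 − 6Σd² / [n(n²−1)] = 1 − 6×110 / (7×48) = 1 − 660/336 ≈ -0.964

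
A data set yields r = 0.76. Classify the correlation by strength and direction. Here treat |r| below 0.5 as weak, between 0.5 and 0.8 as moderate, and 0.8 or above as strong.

r = 0.76 > 0 so the relationship is positive.
|r| = 0.76, which falls in the moderate range.

moderate positive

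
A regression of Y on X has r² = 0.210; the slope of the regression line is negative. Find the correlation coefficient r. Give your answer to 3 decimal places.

|r| = √0.210 = 0.458
The association is negative, so r = −0.458.

-0.458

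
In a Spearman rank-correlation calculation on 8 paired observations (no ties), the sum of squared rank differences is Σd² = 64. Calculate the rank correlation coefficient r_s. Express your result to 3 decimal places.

ρ = 1 − 6Σd² / [n(n²−1)] = 1 − 6×64 / (8×63)
  = 1 − 384/504 = 1 − 0.7619 ≈ 0.238

0.238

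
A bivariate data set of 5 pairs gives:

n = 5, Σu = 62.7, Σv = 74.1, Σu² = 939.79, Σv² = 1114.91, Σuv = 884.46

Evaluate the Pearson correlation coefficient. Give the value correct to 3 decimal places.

r = (nΣuv − ΣuΣv) / √[(nΣu² − (Σu)²)(nΣv² − (Σv)²)]
Numerator: 5×884.46 − 62.7×74.1 = -223.77
Denominator: √[(4698.95 − 3931.29)(5574.55 − 5490.81)] = √[767.66 × 83.74] = 253.5426
r = -223.77 / 253.5426 ≈ -0.883

-0.883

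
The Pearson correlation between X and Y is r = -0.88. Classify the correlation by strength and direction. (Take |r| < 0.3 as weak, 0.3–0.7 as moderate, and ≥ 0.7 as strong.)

r = -0.88 < 0 so the relationship is negative.
|r| = 0.88, which falls in the strong range.

strong negative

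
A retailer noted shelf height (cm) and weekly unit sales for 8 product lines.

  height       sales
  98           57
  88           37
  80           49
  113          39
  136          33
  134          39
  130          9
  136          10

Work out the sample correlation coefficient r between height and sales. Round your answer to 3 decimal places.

-0.662

n = 8, Σx = 915, Σy = 273, Σx² = 108365, Σy² = 11331, Σxy = 29413
nΣxy − ΣxΣy = 235304 − 249795 = -14491
nΣx² − (Σx)² = 866920 − 837225 = 29695; nΣy² − (Σy)² = 90648 − 74529 = 16119
r = -14491 / √(29695 × 16119) = -14491 / 21878.1559 ≈ -0.662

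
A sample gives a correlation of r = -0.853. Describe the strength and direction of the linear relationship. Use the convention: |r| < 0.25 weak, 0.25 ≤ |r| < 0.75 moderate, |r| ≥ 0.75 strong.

strong negative

r = -0.853 < 0 so the relationship is negative.
|r| = 0.853, which falls in the strong range.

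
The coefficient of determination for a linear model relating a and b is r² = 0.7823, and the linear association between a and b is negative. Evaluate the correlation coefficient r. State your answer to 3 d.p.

-0.884

|r| = √0.7823 = 0.884
The association is negative, so r = −0.884.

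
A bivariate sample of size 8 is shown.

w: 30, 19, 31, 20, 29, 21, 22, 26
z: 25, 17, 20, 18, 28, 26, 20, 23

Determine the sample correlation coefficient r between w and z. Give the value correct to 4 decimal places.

n = 8, Σw = 198, Σz = 177, Σw² = 5064, Σz² = 4027, Σwz = 4449
nΣwz − ΣwΣz = 35592 − 35046 = 546
nΣw² − (Σw)² = 40512 − 39204 = 1308; nΣz² − (Σz)² = 32216 − 31329 = 887
r = 546 / √(1308 × 887) = 546 / 1077.1239 ≈ 0.5069

0.5069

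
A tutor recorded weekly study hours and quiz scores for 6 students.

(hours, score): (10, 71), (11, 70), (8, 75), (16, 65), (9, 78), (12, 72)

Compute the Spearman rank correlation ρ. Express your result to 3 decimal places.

Rank hours: 3, 4, 1, 6, 2, 5
Rank score: 3, 2, 5, 1, 6, 4
d = rank(hours) − rank(score): 0, 2, -4, 5, -4, 1; Σd² = 62
ρ = 1 − 6Σd² / [n(n²−1)] = 1 − 6×62 / (6×35) = 1 − 372/210 ≈ -0.771

-0.771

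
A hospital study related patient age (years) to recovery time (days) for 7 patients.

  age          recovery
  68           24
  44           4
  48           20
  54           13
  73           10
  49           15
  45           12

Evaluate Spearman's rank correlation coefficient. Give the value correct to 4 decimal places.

0.3214

Rank age: 6, 1, 3, 5, 7, 4, 2
Rank recovery: 7, 1, 6, 4, 2, 5, 3
d = rank(age) − rank(recovery): -1, 0, -3, 1, 5, -1, -1; Σd² = 38
ρ = 1 − 6Σd² / [n(n²−1)] = 1 − 6×38 / (7×48) = 1 − 228/336 ≈ 0.3214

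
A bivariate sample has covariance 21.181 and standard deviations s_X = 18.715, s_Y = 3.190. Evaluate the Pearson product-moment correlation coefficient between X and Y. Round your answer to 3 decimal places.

0.355

r = Cov(X,Y) / (s_X · s_Y) = 21.181 / (18.715 × 3.190)
  = 21.181 / 59.7008 ≈ 0.355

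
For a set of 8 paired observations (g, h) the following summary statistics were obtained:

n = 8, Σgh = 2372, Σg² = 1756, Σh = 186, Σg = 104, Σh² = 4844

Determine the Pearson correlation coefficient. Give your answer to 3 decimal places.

-0.100

r = (nΣgh − ΣgΣh) / √[(nΣg² − (Σg)²)(nΣh² − (Σh)²)]
Numerator: 8×2372 − 104×186 = -368
Denominator: √[(14048 − 10816)(38752 − 34596)] = √[3232 × 4156] = 3664.9955
r = -368 / 3664.9955 ≈ -0.100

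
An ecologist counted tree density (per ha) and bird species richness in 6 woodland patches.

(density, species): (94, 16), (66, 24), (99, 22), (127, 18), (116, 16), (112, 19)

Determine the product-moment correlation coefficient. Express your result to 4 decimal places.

n = 6, Σx = 614, Σy = 115, Σx² = 65122, Σy² = 2257, Σxy = 11536
nΣxy − ΣxΣy = 69216 − 70610 = -1394
nΣx² − (Σx)² = 390732 − 376996 = 13736; nΣy² − (Σy)² = 13542 − 13225 = 317
r = -1394 / √(13736 × 317) = -1394 / 2086.6988 ≈ -0.6680

-0.6680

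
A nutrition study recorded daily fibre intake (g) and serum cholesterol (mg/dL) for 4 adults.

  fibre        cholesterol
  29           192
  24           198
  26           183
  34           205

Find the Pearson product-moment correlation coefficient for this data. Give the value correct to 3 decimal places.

0.571

n = 4, Σx = 113, Σy = 778, Σx² = 3249, Σy² = 151582, Σxy = 22048
nΣxy − ΣxΣy = 88192 − 87914 = 278
nΣx² − (Σx)² = 12996 − 12769 = 227; nΣy² − (Σy)² = 606328 − 605284 = 1044
r = 278 / √(227 × 1044) = 278 / 486.8141 ≈ 0.571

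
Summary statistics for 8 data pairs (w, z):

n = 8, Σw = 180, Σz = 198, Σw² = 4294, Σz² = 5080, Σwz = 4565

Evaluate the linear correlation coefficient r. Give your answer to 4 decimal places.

0.5256

r = (nΣwz − ΣwΣz) / √[(nΣw² − (Σw)²)(nΣz² − (Σz)²)]
Numerator: 8×4565 − 180×198 = 880
Denominator: √[(34352 − 32400)(40640 − 39204)] = √[1952 × 1436] = 1674.2377
r = 880 / 1674.2377 ≈ 0.5256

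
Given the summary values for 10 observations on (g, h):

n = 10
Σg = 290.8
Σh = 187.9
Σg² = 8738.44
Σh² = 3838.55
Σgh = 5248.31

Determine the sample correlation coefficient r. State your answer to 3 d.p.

-0.732

r = (nΣgh − ΣgΣh) / √[(nΣg² − (Σg)²)(nΣh² − (Σh)²)]
Numerator: 10×5248.31 − 290.8×187.9 = -2158.22
Denominator: √[(87384.4 − 84564.64)(38385.5 − 35306.41)] = √[2819.76 × 3079.09] = 2946.5734
r = -2158.22 / 2946.5734 ≈ -0.732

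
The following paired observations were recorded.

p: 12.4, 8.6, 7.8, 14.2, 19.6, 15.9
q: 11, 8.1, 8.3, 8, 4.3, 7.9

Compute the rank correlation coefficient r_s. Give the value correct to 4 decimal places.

Rank p: 3, 2, 1, 4, 6, 5
Rank q: 6, 4, 5, 3, 1, 2
d = rank(p) − rank(q): -3, -2, -4, 1, 5, 3; Σd² = 64
ρ = 1 − 6Σd² / [n(n²−1)] = 1 − 6×64 / (6×35) = 1 − 384/210 ≈ -0.8286

-0.8286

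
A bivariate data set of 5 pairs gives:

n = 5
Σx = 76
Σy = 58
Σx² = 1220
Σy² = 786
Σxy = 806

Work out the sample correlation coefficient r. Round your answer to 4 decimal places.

-0.8827

r = (nΣxy − ΣxΣy) / √[(nΣx² − (Σx)²)(nΣy² − (Σy)²)]
Numerator: 5×806 − 76×58 = -378
Denominator: √[(6100 − 5776)(3930 − 3364)] = √[324 × 566] = 428.2336
r = -378 / 428.2336 ≈ -0.8827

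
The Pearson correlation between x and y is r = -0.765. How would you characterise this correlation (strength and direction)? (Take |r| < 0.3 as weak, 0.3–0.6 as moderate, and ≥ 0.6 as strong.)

r = -0.765 < 0 so the relationship is negative.
|r| = 0.765, which falls in the strong range.

strong negative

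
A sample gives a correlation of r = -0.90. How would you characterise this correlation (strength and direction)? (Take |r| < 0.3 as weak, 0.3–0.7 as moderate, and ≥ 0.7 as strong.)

strong negative

r = -0.90 < 0 so the relationship is negative.
|r| = 0.90, which falls in the strong range.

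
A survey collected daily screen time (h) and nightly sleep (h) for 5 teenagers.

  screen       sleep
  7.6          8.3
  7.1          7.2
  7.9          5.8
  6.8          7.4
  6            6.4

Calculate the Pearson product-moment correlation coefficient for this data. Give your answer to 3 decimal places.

n = 5, Σx = 35.4, Σy = 35.1, Σx² = 252.82, Σy² = 250.09, Σxy = 248.74
nΣxy − ΣxΣy = 1243.7 − 1242.54 = 1.16
nΣx² − (Σx)² = 1264.1 − 1253.16 = 10.94; nΣy² − (Σy)² = 1250.45 − 1232.01 = 18.44
r = 1.16 / √(10.94 × 18.44) = 1.16 / 14.2033 ≈ 0.082

0.082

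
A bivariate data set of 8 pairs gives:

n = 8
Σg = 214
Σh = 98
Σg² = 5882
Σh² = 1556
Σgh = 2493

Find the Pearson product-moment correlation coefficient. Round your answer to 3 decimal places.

r = (nΣgh − ΣgΣh) / √[(nΣg² − (Σg)²)(nΣh² − (Σh)²)]
Numerator: 8×2493 − 214×98 = -1028
Denominator: √[(47056 − 45796)(12448 − 9604)] = √[1260 × 2844] = 1892.9976
r = -1028 / 1892.9976 ≈ -0.543

-0.543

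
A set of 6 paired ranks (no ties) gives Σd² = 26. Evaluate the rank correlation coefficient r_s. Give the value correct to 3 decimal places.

ρ = 1 − 6Σd² / [n(n²−1)] = 1 − 6×26 / (6×35)
  = 1 − 156/210 = 1 − 0.7429 ≈ 0.257

0.257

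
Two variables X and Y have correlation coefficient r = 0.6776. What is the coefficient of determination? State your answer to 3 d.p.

0.459

r² = (0.6776)² = 0.459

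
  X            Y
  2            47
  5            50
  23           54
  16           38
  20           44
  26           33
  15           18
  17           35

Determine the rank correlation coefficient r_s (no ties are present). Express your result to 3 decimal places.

Rank X: 1, 2, 7, 4, 6, 8, 3, 5
Rank Y: 6, 7, 8, 4, 5, 2, 1, 3
d = rank(X) − rank(Y): -5, -5, -1, 0, 1, 6, 2, 2; Σd² = 96
ρ = 1 − 6Σd² / [n(n²−1)] = 1 − 6×96 / (8×63) = 1 − 576/504 ≈ -0.143

-0.143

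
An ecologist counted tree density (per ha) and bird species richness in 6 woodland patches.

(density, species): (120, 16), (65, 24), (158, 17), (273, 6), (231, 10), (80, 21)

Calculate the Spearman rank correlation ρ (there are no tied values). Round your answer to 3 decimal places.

-0.943

Rank density: 3, 1, 4, 6, 5, 2
Rank species: 3, 6, 4, 1, 2, 5
d = rank(density) − rank(species): 0, -5, 0, 5, 3, -3; Σd² = 68
ρ = 1 − 6Σd² / [n(n²−1)] = 1 − 6×68 / (6×35) = 1 − 408/210 ≈ -0.943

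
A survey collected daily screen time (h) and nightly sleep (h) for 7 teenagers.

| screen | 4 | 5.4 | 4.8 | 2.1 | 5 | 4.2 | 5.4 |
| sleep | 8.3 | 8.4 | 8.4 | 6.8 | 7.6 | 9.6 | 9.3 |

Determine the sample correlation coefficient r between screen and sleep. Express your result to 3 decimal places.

0.592

n = 7, Σx = 30.9, Σy = 58.4, Σx² = 144.41, Σy² = 492.66, Σxy = 261.7
nΣxy − ΣxΣy = 1831.9 − 1804.56 = 27.34
nΣx² − (Σx)² = 1010.87 − 954.81 = 56.06; nΣy² − (Σy)² = 3448.62 − 3410.56 = 38.06
r = 27.34 / √(56.06 × 38.06) = 27.34 / 46.1914 ≈ 0.592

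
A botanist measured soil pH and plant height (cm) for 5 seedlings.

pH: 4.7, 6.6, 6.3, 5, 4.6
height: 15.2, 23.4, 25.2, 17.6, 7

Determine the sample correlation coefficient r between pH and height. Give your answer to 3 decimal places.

0.880

n = 5, Σx = 27.2, Σy = 88.4, Σx² = 151.5, Σy² = 1772.4, Σxy = 504.84
nΣxy − ΣxΣy = 2524.2 − 2404.48 = 119.72
nΣx² − (Σx)² = 757.5 − 739.84 = 17.66; nΣy² − (Σy)² = 8862 − 7814.56 = 1047.44
r = 119.72 / √(17.66 × 1047.44) = 119.72 / 136.0066 ≈ 0.880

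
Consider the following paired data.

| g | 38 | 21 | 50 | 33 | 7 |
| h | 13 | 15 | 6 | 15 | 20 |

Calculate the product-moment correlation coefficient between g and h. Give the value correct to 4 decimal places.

n = 5, Σg = 149, Σh = 69, Σg² = 5523, Σh² = 1055, Σgh = 1744
nΣgh − ΣgΣh = 8720 − 10281 = -1561
nΣg² − (Σg)² = 27615 − 22201 = 5414; nΣh² − (Σh)² = 5275 − 4761 = 514
r = -1561 / √(5414 × 514) = -1561 / 1668.1715 ≈ -0.9358

-0.9358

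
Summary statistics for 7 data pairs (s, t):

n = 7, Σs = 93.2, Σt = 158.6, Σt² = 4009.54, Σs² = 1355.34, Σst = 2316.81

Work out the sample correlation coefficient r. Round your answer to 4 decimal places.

r = (nΣst − ΣsΣt) / √[(nΣs² − (Σs)²)(nΣt² − (Σt)²)]
Numerator: 7×2316.81 − 93.2×158.6 = 1436.15
Denominator: √[(9487.38 − 8686.24)(28066.78 − 25153.96)] = √[801.14 × 2912.82] = 1527.6049
r = 1436.15 / 1527.6049 ≈ 0.9401

0.9401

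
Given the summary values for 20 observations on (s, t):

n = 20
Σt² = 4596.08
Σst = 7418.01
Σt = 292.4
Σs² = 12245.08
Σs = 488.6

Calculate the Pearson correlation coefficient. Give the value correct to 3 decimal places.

0.872

r = (nΣst − ΣsΣt) / √[(nΣs² − (Σs)²)(nΣt² − (Σt)²)]
Numerator: 20×7418.01 − 488.6×292.4 = 5493.56
Denominator: √[(244901.6 − 238729.96)(91921.6 − 85497.76)] = √[6171.64 × 6423.84] = 6296.4774
r = 5493.56 / 6296.4774 ≈ 0.872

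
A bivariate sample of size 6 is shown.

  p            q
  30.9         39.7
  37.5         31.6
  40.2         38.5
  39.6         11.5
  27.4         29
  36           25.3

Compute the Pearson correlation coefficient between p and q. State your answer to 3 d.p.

n = 6, Σp = 211.6, Σq = 175.6, Σp² = 7592.02, Σq² = 5670.24, Σpq = 6120.23
nΣpq − ΣpΣq = 36721.38 − 37156.96 = -435.58
nΣp² − (Σp)² = 45552.12 − 44774.56 = 777.56; nΣq² − (Σq)² = 34021.44 − 30835.36 = 3186.08
r = -435.58 / √(777.56 × 3186.08) = -435.58 / 1573.9658 ≈ -0.277

-0.277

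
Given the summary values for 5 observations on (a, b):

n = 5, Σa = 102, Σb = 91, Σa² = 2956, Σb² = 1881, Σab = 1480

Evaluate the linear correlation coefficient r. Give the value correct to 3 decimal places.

-0.849

r = (nΣab − ΣaΣb) / √[(nΣa² − (Σa)²)(nΣb² − (Σb)²)]
Numerator: 5×1480 − 102×91 = -1882
Denominator: √[(14780 − 10404)(9405 − 8281)] = √[4376 × 1124] = 2217.7971
r = -1882 / 2217.7971 ≈ -0.849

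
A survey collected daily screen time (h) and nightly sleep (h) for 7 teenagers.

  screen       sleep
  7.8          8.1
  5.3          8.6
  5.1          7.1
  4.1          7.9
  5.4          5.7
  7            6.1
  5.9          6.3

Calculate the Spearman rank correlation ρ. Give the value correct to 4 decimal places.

Rank screen: 7, 3, 2, 1, 4, 6, 5
Rank sleep: 6, 7, 4, 5, 1, 2, 3
d = rank(screen) − rank(sleep): 1, -4, -2, -4, 3, 4, 2; Σd² = 66
ρ = 1 − 6Σd² / [n(n²−1)] = 1 − 6×66 / (7×48) = 1 − 396/336 ≈ -0.1786

-0.1786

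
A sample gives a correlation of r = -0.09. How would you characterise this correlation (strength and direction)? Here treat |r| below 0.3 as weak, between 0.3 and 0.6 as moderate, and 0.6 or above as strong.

r = -0.09 < 0 so the relationship is negative.
|r| = 0.09, which falls in the weak range.

weak negative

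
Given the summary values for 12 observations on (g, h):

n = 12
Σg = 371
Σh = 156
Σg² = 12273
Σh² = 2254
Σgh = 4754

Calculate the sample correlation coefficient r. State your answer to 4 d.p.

r = (nΣgh − ΣgΣh) / √[(nΣg² − (Σg)²)(nΣh² − (Σh)²)]
Numerator: 12×4754 − 371×156 = -828
Denominator: √[(147276 − 137641)(27048 − 24336)] = √[9635 × 2712] = 5111.7629
r = -828 / 5111.7629 ≈ -0.1620

-0.1620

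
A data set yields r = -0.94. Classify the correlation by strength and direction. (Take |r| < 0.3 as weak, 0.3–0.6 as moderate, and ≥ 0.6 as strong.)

r = -0.94 < 0 so the relationship is negative.
|r| = 0.94, which falls in the strong range.

strong negative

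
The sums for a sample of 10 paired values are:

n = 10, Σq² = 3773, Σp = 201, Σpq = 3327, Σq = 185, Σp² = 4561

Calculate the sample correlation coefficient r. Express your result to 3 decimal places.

r = (nΣpq − ΣpΣq) / √[(nΣp² − (Σp)²)(nΣq² − (Σq)²)]
Numerator: 10×3327 − 201×185 = -3915
Denominator: √[(45610 − 40401)(37730 − 34225)] = √[5209 × 3505] = 4272.8849
r = -3915 / 4272.8849 ≈ -0.916

-0.916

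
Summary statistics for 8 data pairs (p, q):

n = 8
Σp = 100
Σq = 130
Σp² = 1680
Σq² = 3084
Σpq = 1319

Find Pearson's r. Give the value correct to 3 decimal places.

-0.473

r = (nΣpq − ΣpΣq) / √[(nΣp² − (Σp)²)(nΣq² − (Σq)²)]
Numerator: 8×1319 − 100×130 = -2448
Denominator: √[(13440 − 10000)(24672 − 16900)] = √[3440 × 7772] = 5170.6557
r = -2448 / 5170.6557 ≈ -0.473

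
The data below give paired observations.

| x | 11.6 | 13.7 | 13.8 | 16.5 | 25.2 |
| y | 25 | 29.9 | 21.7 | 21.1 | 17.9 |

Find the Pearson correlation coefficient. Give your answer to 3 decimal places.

n = 5, Σx = 80.8, Σy = 115.6, Σx² = 1419.98, Σy² = 2755.52, Σxy = 1798.32
nΣxy − ΣxΣy = 8991.6 − 9340.48 = -348.88
nΣx² − (Σx)² = 7099.9 − 6528.64 = 571.26; nΣy² − (Σy)² = 13777.6 − 13363.36 = 414.24
r = -348.88 / √(571.26 × 414.24) = -348.88 / 486.4553 ≈ -0.717

-0.717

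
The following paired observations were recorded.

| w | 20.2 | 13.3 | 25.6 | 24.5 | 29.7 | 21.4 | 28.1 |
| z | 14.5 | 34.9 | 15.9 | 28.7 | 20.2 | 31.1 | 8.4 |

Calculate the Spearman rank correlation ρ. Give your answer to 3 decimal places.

-0.500

Rank w: 2, 1, 5, 4, 7, 3, 6
Rank z: 2, 7, 3, 5, 4, 6, 1
d = rank(w) − rank(z): 0, -6, 2, -1, 3, -3, 5; Σd² = 84
ρ = 1 − 6Σd² / [n(n²−1)] = 1 − 6×84 / (7×48) = 1 − 504/336 ≈ -0.500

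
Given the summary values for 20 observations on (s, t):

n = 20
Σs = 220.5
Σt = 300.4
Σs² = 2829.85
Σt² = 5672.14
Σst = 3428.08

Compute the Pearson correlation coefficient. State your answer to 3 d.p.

0.171

r = (nΣst − ΣsΣt) / √[(nΣs² − (Σs)²)(nΣt² − (Σt)²)]
Numerator: 20×3428.08 − 220.5×300.4 = 2323.4
Denominator: √[(56597 − 48620.25)(113442.8 − 90240.16)] = √[7976.75 × 23202.64] = 13604.4720
r = 2323.4 / 13604.4720 ≈ 0.171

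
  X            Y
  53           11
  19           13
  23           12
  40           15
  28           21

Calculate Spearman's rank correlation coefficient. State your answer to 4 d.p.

-0.2000

Rank X: 5, 1, 2, 4, 3
Rank Y: 1, 3, 2, 4, 5
d = rank(X) − rank(Y): 4, -2, 0, 0, -2; Σd² = 24
ρ = 1 − 6Σd² / [n(n²−1)] = 1 − 6×24 / (5×24) = 1 − 144/120 ≈ -0.2000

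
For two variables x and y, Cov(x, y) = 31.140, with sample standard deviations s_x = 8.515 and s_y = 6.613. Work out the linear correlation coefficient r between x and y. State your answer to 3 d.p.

0.553

r = Cov(x,y) / (s_x · s_y) = 31.140 / (8.515 × 6.613)
  = 31.140 / 56.3097 ≈ 0.553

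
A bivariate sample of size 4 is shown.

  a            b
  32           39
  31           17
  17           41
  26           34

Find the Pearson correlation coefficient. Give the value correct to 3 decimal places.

-0.515

n = 4, Σa = 106, Σb = 131, Σa² = 2950, Σb² = 4647, Σab = 3356
nΣab − ΣaΣb = 13424 − 13886 = -462
nΣa² − (Σa)² = 11800 − 11236 = 564; nΣb² − (Σb)² = 18588 − 17161 = 1427
r = -462 / √(564 × 1427) = -462 / 897.1221 ≈ -0.515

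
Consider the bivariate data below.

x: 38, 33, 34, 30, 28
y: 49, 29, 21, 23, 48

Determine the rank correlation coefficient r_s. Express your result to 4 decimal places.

Rank x: 5, 3, 4, 2, 1
Rank y: 5, 3, 1, 2, 4
d = rank(x) − rank(y): 0, 0, 3, 0, -3; Σd² = 18
ρ = 1 − 6Σd² / [n(n²−1)] = 1 − 6×18 / (5×24) = 1 − 108/120 ≈ 0.1000

0.1000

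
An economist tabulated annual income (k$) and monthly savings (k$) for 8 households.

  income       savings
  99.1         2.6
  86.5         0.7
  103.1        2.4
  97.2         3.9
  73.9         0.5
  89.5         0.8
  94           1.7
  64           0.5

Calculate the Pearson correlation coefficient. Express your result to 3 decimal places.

n = 8, Σx = 707.3, Σy = 13.1, Σx² = 63783.97, Σy² = 32.25, Σxy = 1245.08
nΣxy − ΣxΣy = 9960.64 − 9265.63 = 695.01
nΣx² − (Σx)² = 510271.76 − 500273.29 = 9998.47; nΣy² − (Σy)² = 258 − 171.61 = 86.39
r = 695.01 / √(9998.47 × 86.39) = 695.01 / 929.3911 ≈ 0.748

0.748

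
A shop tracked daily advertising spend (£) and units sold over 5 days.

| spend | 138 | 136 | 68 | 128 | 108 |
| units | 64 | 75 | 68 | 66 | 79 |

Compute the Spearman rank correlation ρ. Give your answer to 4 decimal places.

-0.5000

Rank spend: 5, 4, 1, 3, 2
Rank units: 1, 4, 3, 2, 5
d = rank(spend) − rank(units): 4, 0, -2, 1, -3; Σd² = 30
ρ = 1 − 6Σd² / [n(n²−1)] = 1 − 6×30 / (5×24) = 1 − 180/120 ≈ -0.5000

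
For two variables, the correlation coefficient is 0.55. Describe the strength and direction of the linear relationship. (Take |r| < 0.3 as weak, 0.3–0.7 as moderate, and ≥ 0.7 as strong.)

moderate positive

r = 0.55 > 0 so the relationship is positive.
|r| = 0.55, which falls in the moderate range.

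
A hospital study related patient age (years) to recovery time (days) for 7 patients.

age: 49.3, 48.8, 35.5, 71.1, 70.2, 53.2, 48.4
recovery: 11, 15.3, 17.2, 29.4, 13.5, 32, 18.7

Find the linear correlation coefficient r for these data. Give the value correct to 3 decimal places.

n = 7, Σx = 376.5, Σy = 137.1, Σx² = 21228.23, Σy² = 3071.23, Σxy = 7545.06
nΣxy − ΣxΣy = 52815.42 − 51618.15 = 1197.27
nΣx² − (Σx)² = 148597.61 − 141752.25 = 6845.36; nΣy² − (Σy)² = 21498.61 − 18796.41 = 2702.2
r = 1197.27 / √(6845.36 × 2702.2) = 1197.27 / 4300.8757 ≈ 0.278

0.278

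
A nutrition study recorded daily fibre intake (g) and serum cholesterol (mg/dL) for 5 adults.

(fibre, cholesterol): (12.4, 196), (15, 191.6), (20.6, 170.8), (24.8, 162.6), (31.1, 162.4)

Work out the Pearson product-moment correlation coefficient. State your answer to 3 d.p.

-0.933

n = 5, Σx = 103.9, Σy = 883.4, Σx² = 2385.37, Σy² = 157111.72, Σxy = 17906
nΣxy − ΣxΣy = 89530 − 91785.26 = -2255.26
nΣx² − (Σx)² = 11926.85 − 10795.21 = 1131.64; nΣy² − (Σy)² = 785558.6 − 780395.56 = 5163.04
r = -2255.26 / √(1131.64 × 5163.04) = -2255.26 / 2417.1683 ≈ -0.933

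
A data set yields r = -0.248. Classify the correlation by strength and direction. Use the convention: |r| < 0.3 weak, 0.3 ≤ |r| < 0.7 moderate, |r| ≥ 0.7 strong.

r = -0.248 < 0 so the relationship is negative.
|r| = 0.248, which falls in the weak range.

weak negative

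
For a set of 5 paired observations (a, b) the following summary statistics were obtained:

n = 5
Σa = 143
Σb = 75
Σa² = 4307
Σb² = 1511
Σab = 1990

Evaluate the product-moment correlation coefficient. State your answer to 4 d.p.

-0.5353

r = (nΣab − ΣaΣb) / √[(nΣa² − (Σa)²)(nΣb² − (Σb)²)]
Numerator: 5×1990 − 143×75 = -775
Denominator: √[(21535 − 20449)(7555 − 5625)] = √[1086 × 1930] = 1447.7500
r = -775 / 1447.7500 ≈ -0.5353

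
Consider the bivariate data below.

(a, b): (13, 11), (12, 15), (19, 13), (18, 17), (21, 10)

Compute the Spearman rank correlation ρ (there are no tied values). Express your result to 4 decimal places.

Rank a: 2, 1, 4, 3, 5
Rank b: 2, 4, 3, 5, 1
d = rank(a) − rank(b): 0, -3, 1, -2, 4; Σd² = 30
ρ = 1 − 6Σd² / [n(n²−1)] = 1 − 6×30 / (5×24) = 1 − 180/120 ≈ -0.5000

-0.5000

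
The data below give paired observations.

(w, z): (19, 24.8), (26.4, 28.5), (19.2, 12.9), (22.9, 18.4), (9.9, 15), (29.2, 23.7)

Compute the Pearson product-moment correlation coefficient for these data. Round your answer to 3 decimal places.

n = 6, Σw = 126.6, Σz = 123.3, Σw² = 2901.66, Σz² = 2718.95, Σwz = 2733.18
nΣwz − ΣwΣz = 16399.08 − 15609.78 = 789.3
nΣw² − (Σw)² = 17409.96 − 16027.56 = 1382.4; nΣz² − (Σz)² = 16313.7 − 15202.89 = 1110.81
r = 789.3 / √(1382.4 × 1110.81) = 789.3 / 1239.1867 ≈ 0.637

0.637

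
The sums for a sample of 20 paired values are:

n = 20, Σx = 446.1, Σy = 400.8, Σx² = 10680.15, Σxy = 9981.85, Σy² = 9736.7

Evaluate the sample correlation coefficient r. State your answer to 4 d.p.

r = (nΣxy − ΣxΣy) / √[(nΣx² − (Σx)²)(nΣy² − (Σy)²)]
Numerator: 20×9981.85 − 446.1×400.8 = 20840.12
Denominator: √[(213603 − 199005.21)(194734 − 160640.64)] = √[14597.79 × 34093.36] = 22308.9155
r = 20840.12 / 22308.9155 ≈ 0.9342

0.9342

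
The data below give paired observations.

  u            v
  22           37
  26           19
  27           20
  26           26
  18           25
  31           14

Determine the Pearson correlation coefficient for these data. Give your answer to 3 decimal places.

-0.661

n = 6, Σu = 150, Σv = 141, Σu² = 3850, Σv² = 3627, Σuv = 3408
nΣuv − ΣuΣv = 20448 − 21150 = -702
nΣu² − (Σu)² = 23100 − 22500 = 600; nΣv² − (Σv)² = 21762 − 19881 = 1881
r = -702 / √(600 × 1881) = -702 / 1062.3559 ≈ -0.661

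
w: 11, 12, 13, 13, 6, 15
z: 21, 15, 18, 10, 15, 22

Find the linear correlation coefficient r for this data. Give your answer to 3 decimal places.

n = 6, Σw = 70, Σz = 101, Σw² = 864, Σz² = 1799, Σwz = 1195
nΣwz − ΣwΣz = 7170 − 7070 = 100
nΣw² − (Σw)² = 5184 − 4900 = 284; nΣz² − (Σz)² = 10794 − 10201 = 593
r = 100 / √(284 × 593) = 100 / 410.3803 ≈ 0.244

0.244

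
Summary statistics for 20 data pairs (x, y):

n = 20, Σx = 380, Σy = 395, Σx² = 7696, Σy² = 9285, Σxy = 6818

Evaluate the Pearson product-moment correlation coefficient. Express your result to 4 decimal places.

r = (nΣxy − ΣxΣy) / √[(nΣx² − (Σx)²)(nΣy² − (Σy)²)]
Numerator: 20×6818 − 380×395 = -13740
Denominator: √[(153920 − 144400)(185700 − 156025)] = √[9520 × 29675] = 16807.9148
r = -13740 / 16807.9148 ≈ -0.8175

-0.8175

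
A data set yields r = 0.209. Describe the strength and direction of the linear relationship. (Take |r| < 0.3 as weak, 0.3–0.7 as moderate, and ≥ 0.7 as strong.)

r = 0.209 > 0 so the relationship is positive.
|r| = 0.209, which falls in the weak range.

weak positive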